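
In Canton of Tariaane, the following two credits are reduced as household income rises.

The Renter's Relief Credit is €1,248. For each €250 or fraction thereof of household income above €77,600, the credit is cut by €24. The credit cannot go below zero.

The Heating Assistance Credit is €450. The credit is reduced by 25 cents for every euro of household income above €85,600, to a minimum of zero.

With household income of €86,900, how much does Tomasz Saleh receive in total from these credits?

€461

Renter's Relief Credit: income exceeds €77,600 by €9,300, which is 38 full-or-partial €250 increments; reduction = 38 × €24 = €912, leaving €336.
Heating Assistance Credit: 25% of the €1,300 excess over €85,600 is €325; credit = €450 − €325 = €125.
Total: €336 + €125 = €461.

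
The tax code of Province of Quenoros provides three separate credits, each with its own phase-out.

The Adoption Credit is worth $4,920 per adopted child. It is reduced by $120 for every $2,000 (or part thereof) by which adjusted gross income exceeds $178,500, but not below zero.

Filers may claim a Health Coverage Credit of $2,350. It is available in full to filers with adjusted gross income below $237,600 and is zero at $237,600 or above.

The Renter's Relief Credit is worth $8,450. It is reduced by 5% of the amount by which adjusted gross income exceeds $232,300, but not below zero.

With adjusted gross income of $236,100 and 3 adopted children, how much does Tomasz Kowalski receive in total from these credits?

$21,890

Adoption Credit: base = 3 × $4,920 = $14,760. income exceeds $178,500 by $57,600, which is 29 full-or-partial $2,000 increments; reduction = 29 × $120 = $3,480, leaving $11,280.
Health Coverage Credit: $236,100 is below the $237,600 cutoff, so the full $2,350 applies.
Renter's Relief Credit: 5% of the $3,800 excess over $232,300 is $190; credit = $8,450 − $190 = $8,260.
Total: $11,280 + $2,350 + $8,260 = $21,890.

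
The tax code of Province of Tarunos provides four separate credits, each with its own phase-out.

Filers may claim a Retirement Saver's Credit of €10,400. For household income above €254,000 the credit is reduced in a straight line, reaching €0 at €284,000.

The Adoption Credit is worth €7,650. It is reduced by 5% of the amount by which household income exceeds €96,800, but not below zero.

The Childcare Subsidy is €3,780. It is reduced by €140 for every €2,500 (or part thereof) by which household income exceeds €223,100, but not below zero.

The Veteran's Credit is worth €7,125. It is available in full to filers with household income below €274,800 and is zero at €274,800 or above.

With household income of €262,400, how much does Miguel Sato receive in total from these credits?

€16,153

Retirement Saver's Credit: €262,400 is €8,400 into a €30,000 phase-out range, leaving 21,600/30,000 of the credit: €10,400 × 21,600/30,000 = €7,488.
Adoption Credit: 5% of the €165,600 excess over €96,800 is €8,280 ≥ base, so the credit is €0.
Childcare Subsidy: income exceeds €223,100 by €39,300, which is 16 full-or-partial €2,500 increments; reduction = 16 × €140 = €2,240, leaving €1,540.
Veteran's Credit: €262,400 is below the €274,800 cutoff, so the full €7,125 applies.
Total: €7,488 + €0 + €1,540 + €7,125 = €16,153.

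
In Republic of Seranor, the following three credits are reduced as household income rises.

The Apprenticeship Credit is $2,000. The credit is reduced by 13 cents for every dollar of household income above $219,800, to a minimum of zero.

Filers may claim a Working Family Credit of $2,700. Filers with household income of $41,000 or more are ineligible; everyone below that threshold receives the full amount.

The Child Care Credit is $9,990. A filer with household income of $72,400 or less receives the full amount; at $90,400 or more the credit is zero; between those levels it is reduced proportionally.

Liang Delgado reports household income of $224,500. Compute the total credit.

Apprenticeship Credit: 13% of the $4,700 excess over $219,800 is $611; credit = $2,000 − $611 = $1,389.
Working Family Credit: $224,500 meets or exceeds the $41,000 cutoff, so the credit is $0.
Child Care Credit: $224,500 is at or above $90,400, so the credit is $0.
Total: $1,389 + $0 + $0 = $1,389.

$1,389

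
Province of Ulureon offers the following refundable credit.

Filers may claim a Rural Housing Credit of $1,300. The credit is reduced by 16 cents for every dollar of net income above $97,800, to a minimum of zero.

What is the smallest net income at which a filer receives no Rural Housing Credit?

$105,925

The credit falls by 16% of each dollar above $97,800, so it reaches zero when the excess is $1,300 / 16% = $8,125: income = $97,800 + $8,125 = $105,925.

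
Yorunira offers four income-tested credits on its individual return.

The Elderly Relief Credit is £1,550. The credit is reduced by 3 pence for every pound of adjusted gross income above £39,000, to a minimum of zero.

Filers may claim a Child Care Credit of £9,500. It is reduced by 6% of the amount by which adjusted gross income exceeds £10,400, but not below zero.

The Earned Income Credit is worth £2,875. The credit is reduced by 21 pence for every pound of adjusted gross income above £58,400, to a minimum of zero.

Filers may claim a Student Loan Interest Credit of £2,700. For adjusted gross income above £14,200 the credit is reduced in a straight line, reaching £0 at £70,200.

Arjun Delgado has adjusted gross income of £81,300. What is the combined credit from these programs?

Elderly Relief Credit: 3% of the £42,300 excess over £39,000 is £1,269; credit = £1,550 − £1,269 = £281.
Child Care Credit: 6% of the £70,900 excess over £10,400 is £4,254; credit = £9,500 − £4,254 = £5,246.
Earned Income Credit: 21% of the £22,900 excess over £58,400 is £4,809 ≥ base, so the credit is £0.
Student Loan Interest Credit: £81,300 is at or above £70,200, so the credit is £0.
Total: £281 + £5,246 + £0 + £0 = £5,527.

£5,527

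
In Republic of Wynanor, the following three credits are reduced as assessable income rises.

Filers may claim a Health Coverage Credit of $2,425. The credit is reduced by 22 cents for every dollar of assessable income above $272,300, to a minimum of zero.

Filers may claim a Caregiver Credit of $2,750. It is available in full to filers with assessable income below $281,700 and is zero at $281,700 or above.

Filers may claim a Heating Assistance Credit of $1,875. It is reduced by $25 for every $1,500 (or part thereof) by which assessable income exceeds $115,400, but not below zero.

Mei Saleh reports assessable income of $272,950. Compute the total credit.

Health Coverage Credit: 22% of the $650 excess over $272,300 is $143; credit = $2,425 − $143 = $2,282.
Caregiver Credit: $272,950 is below the $281,700 cutoff, so the full $2,750 applies.
Heating Assistance Credit: income exceeds $115,400 by $157,550 → 106 increments × $25 = $2,650 ≥ base, so the credit is $0.
Total: $2,282 + $2,750 + $0 = $5,032.

$5,032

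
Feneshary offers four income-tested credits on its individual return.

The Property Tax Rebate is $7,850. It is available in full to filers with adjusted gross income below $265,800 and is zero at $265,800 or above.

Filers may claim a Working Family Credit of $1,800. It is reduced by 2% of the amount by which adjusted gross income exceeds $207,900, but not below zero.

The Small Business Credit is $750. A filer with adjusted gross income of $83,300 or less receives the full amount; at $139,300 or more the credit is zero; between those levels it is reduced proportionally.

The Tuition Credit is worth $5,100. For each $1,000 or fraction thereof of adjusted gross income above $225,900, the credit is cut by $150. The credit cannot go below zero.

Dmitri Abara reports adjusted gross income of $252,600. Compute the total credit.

$9,806

Property Tax Rebate: $252,600 is below the $265,800 cutoff, so the full $7,850 applies.
Working Family Credit: 2% of the $44,700 excess over $207,900 is $894; credit = $1,800 − $894 = $906.
Small Business Credit: $252,600 is at or above $139,300, so the credit is $0.
Tuition Credit: income exceeds $225,900 by $26,700, which is 27 full-or-partial $1,000 increments; reduction = 27 × $150 = $4,050, leaving $1,050.
Total: $7,850 + $906 + $0 + $1,050 = $9,806.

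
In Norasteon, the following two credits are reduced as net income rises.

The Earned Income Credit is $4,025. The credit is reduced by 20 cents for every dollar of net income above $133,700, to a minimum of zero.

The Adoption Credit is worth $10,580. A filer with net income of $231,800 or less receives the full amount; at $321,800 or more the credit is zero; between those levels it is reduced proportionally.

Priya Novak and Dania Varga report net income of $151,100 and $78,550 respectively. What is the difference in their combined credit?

Priya ($151,100): Earned Income Credit: 20% of the $17,400 excess over $133,700 is $3,480; credit = $4,025 − $3,480 = $545. Adoption Credit: $151,100 is at or below the $231,800 threshold, so the full $10,580 applies. total $545 + $10,580 = $11,125
Dania ($78,550): Earned Income Credit: $78,550 is at or below the $133,700 threshold, so the full $4,025 applies. Adoption Credit: $78,550 is at or below the $231,800 threshold, so the full $10,580 applies. total $4,025 + $10,580 = $14,605
Difference: |$11,125 − $14,605| = $3,480.

$3,480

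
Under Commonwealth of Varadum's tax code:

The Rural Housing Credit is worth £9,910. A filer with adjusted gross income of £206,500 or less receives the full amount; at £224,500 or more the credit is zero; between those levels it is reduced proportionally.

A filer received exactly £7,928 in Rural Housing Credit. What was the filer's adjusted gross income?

£210,100

£7,928 is 7,928/9,910 of the full £9,910, so 1,982/9,910 of the £18,000 range has been used: income = £206,500 + £18,000 × 1,982/9,910 = £210,100.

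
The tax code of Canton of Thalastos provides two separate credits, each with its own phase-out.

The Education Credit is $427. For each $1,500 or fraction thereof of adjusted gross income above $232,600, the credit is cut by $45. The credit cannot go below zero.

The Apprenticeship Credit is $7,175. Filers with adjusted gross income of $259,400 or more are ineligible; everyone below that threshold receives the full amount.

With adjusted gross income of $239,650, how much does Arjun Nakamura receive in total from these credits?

Education Credit: income exceeds $232,600 by $7,050, which is 5 full-or-partial $1,500 increments; reduction = 5 × $45 = $225, leaving $202.
Apprenticeship Credit: $239,650 is below the $259,400 cutoff, so the full $7,175 applies.
Total: $202 + $7,175 = $7,377.

$7,377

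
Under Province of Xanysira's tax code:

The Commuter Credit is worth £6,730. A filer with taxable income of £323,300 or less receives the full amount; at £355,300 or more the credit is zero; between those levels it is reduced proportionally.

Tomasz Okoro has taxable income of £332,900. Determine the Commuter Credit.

£4,711

Commuter Credit: £332,900 is £9,600 into a £32,000 phase-out range, leaving 22,400/32,000 of the credit: £6,730 × 22,400/32,000 = £4,711.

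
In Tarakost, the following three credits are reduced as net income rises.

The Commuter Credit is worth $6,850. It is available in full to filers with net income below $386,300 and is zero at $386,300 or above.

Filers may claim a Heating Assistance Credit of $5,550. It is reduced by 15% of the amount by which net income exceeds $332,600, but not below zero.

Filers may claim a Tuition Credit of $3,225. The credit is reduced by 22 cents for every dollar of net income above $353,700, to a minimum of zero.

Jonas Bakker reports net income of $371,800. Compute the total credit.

Commuter Credit: $371,800 is below the $386,300 cutoff, so the full $6,850 applies.
Heating Assistance Credit: 15% of the $39,200 excess over $332,600 is $5,880 ≥ base, so the credit is $0.
Tuition Credit: 22% of the $18,100 excess over $353,700 is $3,982 ≥ base, so the credit is $0.
Total: $6,850 + $0 + $0 = $6,850.

$6,850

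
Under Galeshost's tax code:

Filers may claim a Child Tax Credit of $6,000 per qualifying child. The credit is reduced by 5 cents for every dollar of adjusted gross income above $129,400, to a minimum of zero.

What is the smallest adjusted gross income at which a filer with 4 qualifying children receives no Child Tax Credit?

$609,400

Full credit = 4 × $6,000 = $24,000.
The credit falls by 5% of each dollar above $129,400, so it reaches zero when the excess is $24,000 / 5% = $480,000: income = $129,400 + $480,000 = $609,400.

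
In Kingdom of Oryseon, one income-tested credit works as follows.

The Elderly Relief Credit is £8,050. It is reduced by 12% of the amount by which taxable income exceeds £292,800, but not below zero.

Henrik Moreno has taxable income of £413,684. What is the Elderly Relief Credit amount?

Elderly Relief Credit: 12% of the £120,884 excess over £292,800 is £14,506.08 ≥ base, so the credit is £0.

£0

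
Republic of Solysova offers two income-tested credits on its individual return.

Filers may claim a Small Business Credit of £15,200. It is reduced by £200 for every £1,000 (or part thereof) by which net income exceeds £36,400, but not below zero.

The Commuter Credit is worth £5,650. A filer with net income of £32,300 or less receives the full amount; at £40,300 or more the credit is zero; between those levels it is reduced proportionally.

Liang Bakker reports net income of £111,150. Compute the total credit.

Small Business Credit: income exceeds £36,400 by £74,750, which is 75 full-or-partial £1,000 increments; reduction = 75 × £200 = £15,000, leaving £200.
Commuter Credit: £111,150 is at or above £40,300, so the credit is £0.
Total: £200 + £0 = £200.

£200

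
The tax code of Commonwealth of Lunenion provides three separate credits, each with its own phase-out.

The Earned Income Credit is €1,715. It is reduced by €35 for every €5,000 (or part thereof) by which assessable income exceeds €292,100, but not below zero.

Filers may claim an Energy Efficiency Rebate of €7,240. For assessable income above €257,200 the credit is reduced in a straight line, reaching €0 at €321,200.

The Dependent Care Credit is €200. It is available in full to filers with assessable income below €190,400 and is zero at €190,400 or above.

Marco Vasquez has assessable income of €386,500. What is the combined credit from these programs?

Earned Income Credit: income exceeds €292,100 by €94,400, which is 19 full-or-partial €5,000 increments; reduction = 19 × €35 = €665, leaving €1,050.
Energy Efficiency Rebate: €386,500 is at or above €321,200, so the credit is €0.
Dependent Care Credit: €386,500 meets or exceeds the €190,400 cutoff, so the credit is €0.
Total: €1,050 + €0 + €0 = €1,050.

€1,050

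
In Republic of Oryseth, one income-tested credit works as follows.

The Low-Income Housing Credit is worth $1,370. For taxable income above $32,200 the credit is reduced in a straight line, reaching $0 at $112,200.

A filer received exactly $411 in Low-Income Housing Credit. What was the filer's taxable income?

$411 is 411/1,370 of the full $1,370, so 959/1,370 of the $80,000 range has been used: income = $32,200 + $80,000 × 959/1,370 = $88,200.

$88,200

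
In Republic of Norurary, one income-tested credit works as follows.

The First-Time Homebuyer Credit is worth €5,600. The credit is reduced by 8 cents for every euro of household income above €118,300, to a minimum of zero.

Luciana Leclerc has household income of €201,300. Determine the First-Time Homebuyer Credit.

€0

First-Time Homebuyer Credit: 8% of the €83,000 excess over €118,300 is €6,640 ≥ base, so the credit is €0.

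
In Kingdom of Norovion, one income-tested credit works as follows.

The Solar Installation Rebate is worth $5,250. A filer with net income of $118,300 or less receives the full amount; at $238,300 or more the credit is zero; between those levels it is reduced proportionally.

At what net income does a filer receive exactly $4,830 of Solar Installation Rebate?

$127,900

$4,830 is 4,830/5,250 of the full $5,250, so 420/5,250 of the $120,000 range has been used: income = $118,300 + $120,000 × 420/5,250 = $127,900.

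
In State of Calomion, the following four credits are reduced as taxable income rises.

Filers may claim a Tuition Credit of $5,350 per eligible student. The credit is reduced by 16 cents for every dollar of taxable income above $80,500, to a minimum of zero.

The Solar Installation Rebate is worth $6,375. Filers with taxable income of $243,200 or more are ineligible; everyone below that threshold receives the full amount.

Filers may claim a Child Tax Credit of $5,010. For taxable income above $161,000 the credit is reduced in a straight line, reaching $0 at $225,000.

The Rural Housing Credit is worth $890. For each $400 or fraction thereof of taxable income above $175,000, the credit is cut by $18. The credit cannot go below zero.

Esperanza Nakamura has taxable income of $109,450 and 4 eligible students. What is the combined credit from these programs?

Tuition Credit: base = 4 × $5,350 = $21,400. 16% of the $28,950 excess over $80,500 is $4,632; credit = $21,400 − $4,632 = $16,768.
Solar Installation Rebate: $109,450 is below the $243,200 cutoff, so the full $6,375 applies.
Child Tax Credit: $109,450 is at or below the $161,000 threshold, so the full $5,010 applies.
Rural Housing Credit: $109,450 is at or below the $175,000 threshold, so the full $890 applies.
Total: $16,768 + $6,375 + $5,010 + $890 = $29,043.

$29,043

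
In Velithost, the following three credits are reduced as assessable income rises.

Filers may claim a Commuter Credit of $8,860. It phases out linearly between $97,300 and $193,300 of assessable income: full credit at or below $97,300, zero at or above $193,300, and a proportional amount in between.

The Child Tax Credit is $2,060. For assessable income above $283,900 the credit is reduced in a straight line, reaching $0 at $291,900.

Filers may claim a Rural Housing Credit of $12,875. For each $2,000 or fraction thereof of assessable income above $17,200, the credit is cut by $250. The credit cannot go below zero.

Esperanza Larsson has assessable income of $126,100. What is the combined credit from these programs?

Commuter Credit: $126,100 is $28,800 into a $96,000 phase-out range, leaving 67,200/96,000 of the credit: $8,860 × 67,200/96,000 = $6,202.
Child Tax Credit: $126,100 is at or below the $283,900 threshold, so the full $2,060 applies.
Rural Housing Credit: income exceeds $17,200 by $108,900 → 55 increments × $250 = $13,750 ≥ base, so the credit is $0.
Total: $6,202 + $2,060 + $0 = $8,262.

$8,262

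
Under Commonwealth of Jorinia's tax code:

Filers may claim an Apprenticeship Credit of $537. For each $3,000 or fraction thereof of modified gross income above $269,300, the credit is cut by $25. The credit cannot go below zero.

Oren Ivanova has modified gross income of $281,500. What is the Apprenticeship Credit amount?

Apprenticeship Credit: income exceeds $269,300 by $12,200, which is 5 full-or-partial $3,000 increments; reduction = 5 × $25 = $125, leaving $412.

$412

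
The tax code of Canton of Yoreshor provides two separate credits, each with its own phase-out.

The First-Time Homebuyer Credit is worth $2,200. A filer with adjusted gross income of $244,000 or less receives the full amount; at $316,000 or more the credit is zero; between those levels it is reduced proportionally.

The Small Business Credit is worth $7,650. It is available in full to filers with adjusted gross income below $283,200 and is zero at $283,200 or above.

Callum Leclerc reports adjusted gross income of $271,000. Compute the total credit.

First-Time Homebuyer Credit: $271,000 is $27,000 into a $72,000 phase-out range, leaving 45,000/72,000 of the credit: $2,200 × 45,000/72,000 = $1,375.
Small Business Credit: $271,000 is below the $283,200 cutoff, so the full $7,650 applies.
Total: $1,375 + $7,650 = $9,025.

$9,025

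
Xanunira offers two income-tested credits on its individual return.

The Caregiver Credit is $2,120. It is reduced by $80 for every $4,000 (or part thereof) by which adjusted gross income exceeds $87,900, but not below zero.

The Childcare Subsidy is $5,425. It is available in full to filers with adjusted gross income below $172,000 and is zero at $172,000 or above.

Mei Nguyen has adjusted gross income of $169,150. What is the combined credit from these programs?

$5,865

Caregiver Credit: income exceeds $87,900 by $81,250, which is 21 full-or-partial $4,000 increments; reduction = 21 × $80 = $1,680, leaving $440.
Childcare Subsidy: $169,150 is below the $172,000 cutoff, so the full $5,425 applies.
Total: $440 + $5,425 = $5,865.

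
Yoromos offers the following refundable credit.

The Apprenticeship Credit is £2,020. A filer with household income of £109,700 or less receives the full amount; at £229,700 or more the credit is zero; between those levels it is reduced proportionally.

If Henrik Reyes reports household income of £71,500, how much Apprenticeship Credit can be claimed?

Apprenticeship Credit: £71,500 is at or below the £109,700 threshold, so the full £2,020 applies.

£2,020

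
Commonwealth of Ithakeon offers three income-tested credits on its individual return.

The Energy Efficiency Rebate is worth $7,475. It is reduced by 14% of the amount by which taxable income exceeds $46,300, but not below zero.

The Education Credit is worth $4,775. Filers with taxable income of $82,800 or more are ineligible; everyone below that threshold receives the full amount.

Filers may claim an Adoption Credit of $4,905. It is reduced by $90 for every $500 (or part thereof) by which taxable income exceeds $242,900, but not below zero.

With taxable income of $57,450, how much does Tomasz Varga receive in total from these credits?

$15,594

Energy Efficiency Rebate: 14% of the $11,150 excess over $46,300 is $1,561; credit = $7,475 − $1,561 = $5,914.
Education Credit: $57,450 is below the $82,800 cutoff, so the full $4,775 applies.
Adoption Credit: $57,450 is at or below the $242,900 threshold, so the full $4,905 applies.
Total: $5,914 + $4,775 + $4,905 = $15,594.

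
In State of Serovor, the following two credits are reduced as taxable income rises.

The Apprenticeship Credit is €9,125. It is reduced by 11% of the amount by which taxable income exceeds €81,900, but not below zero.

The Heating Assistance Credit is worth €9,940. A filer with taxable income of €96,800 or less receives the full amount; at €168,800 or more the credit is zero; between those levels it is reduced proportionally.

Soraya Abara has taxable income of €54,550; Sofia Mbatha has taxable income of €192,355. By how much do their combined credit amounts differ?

Soraya (€54,550): Apprenticeship Credit: €54,550 is at or below the €81,900 threshold, so the full €9,125 applies. Heating Assistance Credit: €54,550 is at or below the €96,800 threshold, so the full €9,940 applies. total €9,125 + €9,940 = €19,065
Sofia (€192,355): Apprenticeship Credit: 11% of the €110,455 excess over €81,900 is €12,150.05 ≥ base, so the credit is €0. Heating Assistance Credit: €192,355 is at or above €168,800, so the credit is €0. total €0 + €0 = €0
Difference: |€19,065 − €0| = €19,065.

€19,065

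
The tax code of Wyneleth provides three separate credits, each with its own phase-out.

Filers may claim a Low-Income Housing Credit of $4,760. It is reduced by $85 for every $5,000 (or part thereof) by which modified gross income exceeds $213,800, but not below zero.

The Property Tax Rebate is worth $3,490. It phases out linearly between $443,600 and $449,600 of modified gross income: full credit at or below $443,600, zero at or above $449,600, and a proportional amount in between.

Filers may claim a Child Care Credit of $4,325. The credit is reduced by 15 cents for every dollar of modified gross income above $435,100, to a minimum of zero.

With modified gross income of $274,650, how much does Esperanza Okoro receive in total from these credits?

$11,470

Low-Income Housing Credit: income exceeds $213,800 by $60,850, which is 13 full-or-partial $5,000 increments; reduction = 13 × $85 = $1,105, leaving $3,655.
Property Tax Rebate: $274,650 is at or below the $443,600 threshold, so the full $3,490 applies.
Child Care Credit: $274,650 is at or below the $435,100 threshold, so the full $4,325 applies.
Total: $3,655 + $3,490 + $4,325 = $11,470.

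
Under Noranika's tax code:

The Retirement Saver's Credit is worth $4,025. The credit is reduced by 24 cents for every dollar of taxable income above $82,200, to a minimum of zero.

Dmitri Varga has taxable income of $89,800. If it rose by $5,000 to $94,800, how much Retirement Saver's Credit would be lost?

At $89,800 — 24% of the $7,600 excess over $82,200 is $1,824; credit = $4,025 − $1,824 = $2,201.
At $94,800 — 24% of the $12,600 excess over $82,200 is $3,024; credit = $4,025 − $3,024 = $1,001.
Lost: $2,201 − $1,001 = $1,200.

$1,200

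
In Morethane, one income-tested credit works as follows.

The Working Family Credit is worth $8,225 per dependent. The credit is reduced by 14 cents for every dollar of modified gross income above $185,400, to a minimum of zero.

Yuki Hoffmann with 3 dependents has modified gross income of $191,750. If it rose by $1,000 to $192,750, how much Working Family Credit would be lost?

At $191,750 — base = 3 × $8,225 = $24,675. 14% of the $6,350 excess over $185,400 is $889; credit = $24,675 − $889 = $23,786.
At $192,750 — base = 3 × $8,225 = $24,675. 14% of the $7,350 excess over $185,400 is $1,029; credit = $24,675 − $1,029 = $23,646.
Lost: $23,786 − $23,646 = $140.

$140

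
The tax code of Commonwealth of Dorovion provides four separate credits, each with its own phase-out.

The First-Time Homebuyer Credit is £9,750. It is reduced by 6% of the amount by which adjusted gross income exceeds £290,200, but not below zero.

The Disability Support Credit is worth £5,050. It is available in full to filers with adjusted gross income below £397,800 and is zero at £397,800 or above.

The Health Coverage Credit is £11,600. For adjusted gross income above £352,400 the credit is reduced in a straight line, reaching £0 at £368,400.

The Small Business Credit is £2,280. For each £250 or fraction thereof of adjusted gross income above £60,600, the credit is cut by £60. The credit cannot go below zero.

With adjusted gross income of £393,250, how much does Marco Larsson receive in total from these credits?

First-Time Homebuyer Credit: 6% of the £103,050 excess over £290,200 is £6,183; credit = £9,750 − £6,183 = £3,567.
Disability Support Credit: £393,250 is below the £397,800 cutoff, so the full £5,050 applies.
Health Coverage Credit: £393,250 is at or above £368,400, so the credit is £0.
Small Business Credit: income exceeds £60,600 by £332,650 → 1331 increments × £60 = £79,860 ≥ base, so the credit is £0.
Total: £3,567 + £5,050 + £0 + £0 = £8,617.

£8,617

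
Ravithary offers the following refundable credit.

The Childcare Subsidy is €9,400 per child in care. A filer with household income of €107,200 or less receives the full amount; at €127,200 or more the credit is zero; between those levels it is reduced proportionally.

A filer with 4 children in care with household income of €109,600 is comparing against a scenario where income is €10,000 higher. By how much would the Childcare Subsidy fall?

€18,800

At €109,600 — base = 4 × €9,400 = €37,600. €109,600 is €2,400 into a €20,000 phase-out range, leaving 17,600/20,000 of the credit: €37,600 × 17,600/20,000 = €33,088.
At €119,600 — base = 4 × €9,400 = €37,600. €119,600 is €12,400 into a €20,000 phase-out range, leaving 7,600/20,000 of the credit: €37,600 × 7,600/20,000 = €14,288.
Lost: €33,088 − €14,288 = €18,800.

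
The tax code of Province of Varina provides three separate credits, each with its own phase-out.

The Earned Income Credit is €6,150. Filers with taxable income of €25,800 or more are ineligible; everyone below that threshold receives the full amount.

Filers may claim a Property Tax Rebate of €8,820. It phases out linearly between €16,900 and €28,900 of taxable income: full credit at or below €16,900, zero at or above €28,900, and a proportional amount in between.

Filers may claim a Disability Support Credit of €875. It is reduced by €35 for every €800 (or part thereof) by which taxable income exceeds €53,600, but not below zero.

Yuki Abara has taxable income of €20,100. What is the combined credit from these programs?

Earned Income Credit: €20,100 is below the €25,800 cutoff, so the full €6,150 applies.
Property Tax Rebate: €20,100 is €3,200 into a €12,000 phase-out range, leaving 8,800/12,000 of the credit: €8,820 × 8,800/12,000 = €6,468.
Disability Support Credit: €20,100 is at or below the €53,600 threshold, so the full €875 applies.
Total: €6,150 + €6,468 + €875 = €13,493.

€13,493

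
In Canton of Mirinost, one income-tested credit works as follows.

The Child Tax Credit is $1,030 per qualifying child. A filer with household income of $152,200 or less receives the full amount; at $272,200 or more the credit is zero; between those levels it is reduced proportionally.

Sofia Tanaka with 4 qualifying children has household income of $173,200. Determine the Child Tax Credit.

$3,399

Child Tax Credit: base = 4 × $1,030 = $4,120. $173,200 is $21,000 into a $120,000 phase-out range, leaving 99,000/120,000 of the credit: $4,120 × 99,000/120,000 = $3,399.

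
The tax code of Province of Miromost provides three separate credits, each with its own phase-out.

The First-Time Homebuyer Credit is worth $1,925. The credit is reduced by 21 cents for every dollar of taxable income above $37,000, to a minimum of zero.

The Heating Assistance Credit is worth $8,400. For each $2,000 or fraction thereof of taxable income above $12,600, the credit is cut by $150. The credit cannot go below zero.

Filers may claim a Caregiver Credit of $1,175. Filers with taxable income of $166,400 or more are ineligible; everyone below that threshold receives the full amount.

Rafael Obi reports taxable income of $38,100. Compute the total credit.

$9,319

First-Time Homebuyer Credit: 21% of the $1,100 excess over $37,000 is $231; credit = $1,925 − $231 = $1,694.
Heating Assistance Credit: income exceeds $12,600 by $25,500, which is 13 full-or-partial $2,000 increments; reduction = 13 × $150 = $1,950, leaving $6,450.
Caregiver Credit: $38,100 is below the $166,400 cutoff, so the full $1,175 applies.
Total: $1,694 + $6,450 + $1,175 = $9,319.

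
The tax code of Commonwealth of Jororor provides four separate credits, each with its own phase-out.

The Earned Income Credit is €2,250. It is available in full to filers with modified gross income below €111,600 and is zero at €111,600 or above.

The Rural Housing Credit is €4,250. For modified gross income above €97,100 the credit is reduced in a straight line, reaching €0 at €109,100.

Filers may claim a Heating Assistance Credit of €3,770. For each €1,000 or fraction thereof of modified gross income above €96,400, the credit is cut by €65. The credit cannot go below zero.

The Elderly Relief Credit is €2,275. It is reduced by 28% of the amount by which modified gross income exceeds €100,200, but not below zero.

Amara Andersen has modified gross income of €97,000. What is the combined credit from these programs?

€12,480

Earned Income Credit: €97,000 is below the €111,600 cutoff, so the full €2,250 applies.
Rural Housing Credit: €97,000 is at or below the €97,100 threshold, so the full €4,250 applies.
Heating Assistance Credit: income exceeds €96,400 by €600, which is 1 full-or-partial €1,000 increment; reduction = 1 × €65 = €65, leaving €3,705.
Elderly Relief Credit: €97,000 is at or below the €100,200 threshold, so the full €2,275 applies.
Total: €2,250 + €4,250 + €3,705 + €2,275 = €12,480.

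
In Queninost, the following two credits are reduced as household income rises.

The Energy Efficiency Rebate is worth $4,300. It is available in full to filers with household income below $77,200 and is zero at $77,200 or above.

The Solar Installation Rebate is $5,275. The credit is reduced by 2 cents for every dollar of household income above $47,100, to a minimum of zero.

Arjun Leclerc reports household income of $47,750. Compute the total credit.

Energy Efficiency Rebate: $47,750 is below the $77,200 cutoff, so the full $4,300 applies.
Solar Installation Rebate: 2% of the $650 excess over $47,100 is $13; credit = $5,275 − $13 = $5,262.
Total: $4,300 + $5,262 = $9,562.

$9,562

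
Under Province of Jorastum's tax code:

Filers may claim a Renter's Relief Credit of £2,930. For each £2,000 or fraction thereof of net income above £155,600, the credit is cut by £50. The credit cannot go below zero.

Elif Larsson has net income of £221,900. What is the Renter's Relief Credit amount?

Renter's Relief Credit: income exceeds £155,600 by £66,300, which is 34 full-or-partial £2,000 increments; reduction = 34 × £50 = £1,700, leaving £1,230.

£1,230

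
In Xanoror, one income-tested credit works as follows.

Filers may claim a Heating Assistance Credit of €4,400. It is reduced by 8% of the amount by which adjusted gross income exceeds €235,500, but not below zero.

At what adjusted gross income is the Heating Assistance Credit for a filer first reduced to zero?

€290,500

The credit falls by 8% of each euro above €235,500, so it reaches zero when the excess is €4,400 / 8% = €55,000: income = €235,500 + €55,000 = €290,500.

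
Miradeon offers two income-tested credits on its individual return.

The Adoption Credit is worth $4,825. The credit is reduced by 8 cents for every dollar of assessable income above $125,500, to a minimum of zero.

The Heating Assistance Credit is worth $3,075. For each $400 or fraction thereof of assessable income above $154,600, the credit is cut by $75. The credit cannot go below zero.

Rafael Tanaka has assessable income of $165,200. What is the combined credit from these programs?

$2,699

Adoption Credit: 8% of the $39,700 excess over $125,500 is $3,176; credit = $4,825 − $3,176 = $1,649.
Heating Assistance Credit: income exceeds $154,600 by $10,600, which is 27 full-or-partial $400 increments; reduction = 27 × $75 = $2,025, leaving $1,050.
Total: $1,649 + $1,050 = $2,699.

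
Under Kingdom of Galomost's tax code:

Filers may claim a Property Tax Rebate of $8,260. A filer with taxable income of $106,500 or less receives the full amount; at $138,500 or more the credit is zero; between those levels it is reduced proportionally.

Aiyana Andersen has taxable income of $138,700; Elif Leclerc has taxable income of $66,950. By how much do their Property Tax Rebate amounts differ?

$8,260

Aiyana ($138,700): Property Tax Rebate: $138,700 is at or above $138,500, so the credit is $0.
Elif ($66,950): Property Tax Rebate: $66,950 is at or below the $106,500 threshold, so the full $8,260 applies.
Difference: |$0 − $8,260| = $8,260.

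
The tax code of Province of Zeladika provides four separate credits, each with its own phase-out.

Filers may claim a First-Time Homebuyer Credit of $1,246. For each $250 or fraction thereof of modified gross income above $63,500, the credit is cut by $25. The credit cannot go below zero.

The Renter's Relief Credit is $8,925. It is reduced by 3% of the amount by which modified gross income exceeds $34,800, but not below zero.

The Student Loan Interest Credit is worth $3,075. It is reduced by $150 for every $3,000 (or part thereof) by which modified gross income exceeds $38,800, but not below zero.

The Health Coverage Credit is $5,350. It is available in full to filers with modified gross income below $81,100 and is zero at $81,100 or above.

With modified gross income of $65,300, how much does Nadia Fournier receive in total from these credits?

First-Time Homebuyer Credit: income exceeds $63,500 by $1,800, which is 8 full-or-partial $250 increments; reduction = 8 × $25 = $200, leaving $1,046.
Renter's Relief Credit: 3% of the $30,500 excess over $34,800 is $915; credit = $8,925 − $915 = $8,010.
Student Loan Interest Credit: income exceeds $38,800 by $26,500, which is 9 full-or-partial $3,000 increments; reduction = 9 × $150 = $1,350, leaving $1,725.
Health Coverage Credit: $65,300 is below the $81,100 cutoff, so the full $5,350 applies.
Total: $1,046 + $8,010 + $1,725 + $5,350 = $16,131.

$16,131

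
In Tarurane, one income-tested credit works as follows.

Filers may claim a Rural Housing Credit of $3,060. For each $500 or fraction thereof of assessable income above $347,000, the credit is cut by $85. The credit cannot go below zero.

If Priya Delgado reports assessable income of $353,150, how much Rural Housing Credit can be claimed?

Rural Housing Credit: income exceeds $347,000 by $6,150, which is 13 full-or-partial $500 increments; reduction = 13 × $85 = $1,105, leaving $1,955.

$1,955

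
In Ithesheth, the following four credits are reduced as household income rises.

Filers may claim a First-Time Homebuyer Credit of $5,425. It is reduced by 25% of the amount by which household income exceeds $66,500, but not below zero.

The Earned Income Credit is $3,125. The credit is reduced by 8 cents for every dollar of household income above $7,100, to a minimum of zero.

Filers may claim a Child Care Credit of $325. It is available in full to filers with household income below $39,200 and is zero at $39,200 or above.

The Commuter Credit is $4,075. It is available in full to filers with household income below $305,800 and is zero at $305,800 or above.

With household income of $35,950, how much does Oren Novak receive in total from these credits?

First-Time Homebuyer Credit: $35,950 is at or below the $66,500 threshold, so the full $5,425 applies.
Earned Income Credit: 8% of the $28,850 excess over $7,100 is $2,308; credit = $3,125 − $2,308 = $817.
Child Care Credit: $35,950 is below the $39,200 cutoff, so the full $325 applies.
Commuter Credit: $35,950 is below the $305,800 cutoff, so the full $4,075 applies.
Total: $5,425 + $817 + $325 + $4,075 = $10,642.

$10,642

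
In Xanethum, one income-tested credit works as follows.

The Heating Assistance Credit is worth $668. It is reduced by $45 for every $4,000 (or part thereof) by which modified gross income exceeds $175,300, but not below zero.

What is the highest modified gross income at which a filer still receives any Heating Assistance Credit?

$231,300

After 14 increments the reduction is 14 × $45 = $630, leaving $38; one more increment wipes it out. Increment 14 ends at excess 14 × $4,000 = $56,000, so the highest qualifying income is $175,300 + $56,000 = $231,300.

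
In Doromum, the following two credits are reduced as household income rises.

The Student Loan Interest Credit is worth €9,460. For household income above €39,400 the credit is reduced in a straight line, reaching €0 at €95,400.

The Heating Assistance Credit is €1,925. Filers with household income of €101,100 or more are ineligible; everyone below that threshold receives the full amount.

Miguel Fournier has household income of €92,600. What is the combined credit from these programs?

€2,398

Student Loan Interest Credit: €92,600 is €53,200 into a €56,000 phase-out range, leaving 2,800/56,000 of the credit: €9,460 × 2,800/56,000 = €473.
Heating Assistance Credit: €92,600 is below the €101,100 cutoff, so the full €1,925 applies.
Total: €473 + €1,925 = €2,398.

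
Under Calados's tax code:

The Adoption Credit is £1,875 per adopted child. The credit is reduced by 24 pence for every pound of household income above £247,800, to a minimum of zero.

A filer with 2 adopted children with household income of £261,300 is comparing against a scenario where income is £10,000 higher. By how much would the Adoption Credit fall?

At £261,300 — base = 2 × £1,875 = £3,750. 24% of the £13,500 excess over £247,800 is £3,240; credit = £3,750 − £3,240 = £510.
At £271,300 — base = 2 × £1,875 = £3,750. 24% of the £23,500 excess over £247,800 is £5,640 ≥ base, so the credit is £0.
Lost: £510 − £0 = £510.

£510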